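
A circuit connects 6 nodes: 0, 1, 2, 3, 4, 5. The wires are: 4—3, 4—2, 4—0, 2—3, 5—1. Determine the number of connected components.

2

Starting from 1 we can reach 1, 5. That is one component of size 2.
Starting from 0 we can reach 0, 2, 3, 4. That is one component of size 4.
Total: 2 components.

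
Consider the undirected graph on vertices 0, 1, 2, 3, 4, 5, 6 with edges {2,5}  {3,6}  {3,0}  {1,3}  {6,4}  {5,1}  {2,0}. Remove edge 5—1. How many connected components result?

5 and 1 are still connected via 5-2-0-3-1, so the component count stays at 1.

1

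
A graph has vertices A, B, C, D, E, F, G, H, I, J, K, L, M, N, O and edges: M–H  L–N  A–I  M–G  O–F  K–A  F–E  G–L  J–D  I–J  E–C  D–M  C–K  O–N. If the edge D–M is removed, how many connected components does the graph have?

D and M are still connected via D-J-I-A-K-C-E-F-O-N-L-G-M, so the component count stays at 2.

2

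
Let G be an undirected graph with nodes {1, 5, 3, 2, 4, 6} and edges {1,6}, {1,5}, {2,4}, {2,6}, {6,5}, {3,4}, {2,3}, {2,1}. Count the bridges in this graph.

0

The edges on the cycle 2-3-4-2 are not bridges since each lies on that cycle.
Every edge lies on some cycle, so there are no bridges.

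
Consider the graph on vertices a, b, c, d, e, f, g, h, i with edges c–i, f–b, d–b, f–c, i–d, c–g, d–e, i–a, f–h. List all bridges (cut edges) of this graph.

a-i, c-g, d-e, f-h

The edges on the cycle f-c-i-d-b-f are not bridges since each lies on that cycle.
But removing c–g disconnects c from g; removing a–i disconnects a from i; removing d–e disconnects d from e; removing f–h disconnects f from h — these are bridges.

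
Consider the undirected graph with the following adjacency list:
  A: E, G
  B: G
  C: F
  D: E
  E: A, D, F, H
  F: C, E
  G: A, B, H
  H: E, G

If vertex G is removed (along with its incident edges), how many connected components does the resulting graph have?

With G gone, the remaining components are: {B}; {A, C, D, E, F, H}.
That is 2 components.

2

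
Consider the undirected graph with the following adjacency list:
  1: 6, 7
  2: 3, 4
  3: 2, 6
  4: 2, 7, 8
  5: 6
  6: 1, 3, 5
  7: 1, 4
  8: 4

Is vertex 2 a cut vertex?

Deleting 2 leaves 1 component (was 1) (its neighbors 3, 4 remain connected to each other), so 2 is not a cut vertex.

No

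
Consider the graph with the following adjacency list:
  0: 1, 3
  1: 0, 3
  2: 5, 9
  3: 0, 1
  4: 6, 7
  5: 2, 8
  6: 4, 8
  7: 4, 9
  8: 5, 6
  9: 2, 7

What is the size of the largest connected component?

7

Starting from 0 we can reach 0, 1, 3. That is one component of size 3.
Starting from 2 we can reach 2, 4, 5, 6, 7, 8, 9. That is one component of size 7.
The largest has 7 vertices.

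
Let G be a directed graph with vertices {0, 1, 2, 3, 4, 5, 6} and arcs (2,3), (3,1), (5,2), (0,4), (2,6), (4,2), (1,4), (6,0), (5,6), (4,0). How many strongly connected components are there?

2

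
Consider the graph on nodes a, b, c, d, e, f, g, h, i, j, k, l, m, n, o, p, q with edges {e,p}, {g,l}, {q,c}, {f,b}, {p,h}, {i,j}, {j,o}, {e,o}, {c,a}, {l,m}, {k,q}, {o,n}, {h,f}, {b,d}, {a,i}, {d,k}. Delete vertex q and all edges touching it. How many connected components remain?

2

With q gone, the remaining components are: {g, l, m}; {a, b, c, d, e, f, h, i, j, k, n, o, p}.
That is 2 components.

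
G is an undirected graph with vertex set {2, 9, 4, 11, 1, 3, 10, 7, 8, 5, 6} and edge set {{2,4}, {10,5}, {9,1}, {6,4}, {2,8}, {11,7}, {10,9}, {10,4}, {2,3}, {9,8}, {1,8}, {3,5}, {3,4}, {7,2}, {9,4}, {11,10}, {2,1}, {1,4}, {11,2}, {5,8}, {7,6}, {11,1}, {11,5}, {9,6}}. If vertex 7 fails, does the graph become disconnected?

No

Deleting 7 leaves 1 component (was 1) (its neighbors 2, 6, 11 remain connected to each other), so 7 is not a cut vertex.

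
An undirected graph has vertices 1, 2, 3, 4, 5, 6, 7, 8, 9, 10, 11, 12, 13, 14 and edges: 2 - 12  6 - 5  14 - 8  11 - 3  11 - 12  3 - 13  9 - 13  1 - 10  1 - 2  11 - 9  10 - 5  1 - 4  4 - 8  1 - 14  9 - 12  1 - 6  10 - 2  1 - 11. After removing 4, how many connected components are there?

2

With 4 gone, the remaining components are: {7}; {1, 2, 3, 5, 6, 8, 9, 10, 11, 12, 13, 14}.
That is 2 components.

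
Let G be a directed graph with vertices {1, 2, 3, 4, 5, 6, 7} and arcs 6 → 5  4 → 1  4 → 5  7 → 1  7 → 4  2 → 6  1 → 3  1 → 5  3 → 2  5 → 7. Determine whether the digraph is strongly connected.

Yes

From 6 we can reach every vertex (1, 2, 3, 4, 5, 6, 7), and every vertex can reach 6 (1, 2, 3, 4, 5, 6, 7). So the whole graph is one strongly connected component.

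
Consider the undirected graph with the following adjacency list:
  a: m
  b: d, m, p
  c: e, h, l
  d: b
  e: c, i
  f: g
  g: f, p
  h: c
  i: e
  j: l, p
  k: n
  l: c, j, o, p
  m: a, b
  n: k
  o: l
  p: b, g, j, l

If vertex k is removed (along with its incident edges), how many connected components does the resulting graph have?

With k gone, the remaining components are: {n}; {a, b, c, d, e, f, g, h, i, j, l, m, o, p}.
That is 2 components.

2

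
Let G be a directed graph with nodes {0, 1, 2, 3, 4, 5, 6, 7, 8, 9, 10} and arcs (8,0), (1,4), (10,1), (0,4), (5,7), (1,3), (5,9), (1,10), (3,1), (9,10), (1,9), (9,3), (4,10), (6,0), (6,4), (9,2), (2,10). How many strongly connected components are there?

6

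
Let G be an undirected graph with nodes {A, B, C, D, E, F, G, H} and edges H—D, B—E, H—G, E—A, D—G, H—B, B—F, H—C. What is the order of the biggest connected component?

8

Starting from A we can reach A, B, C, D, E, F, G, H. That is one component of size 8.
The largest has 8 vertices.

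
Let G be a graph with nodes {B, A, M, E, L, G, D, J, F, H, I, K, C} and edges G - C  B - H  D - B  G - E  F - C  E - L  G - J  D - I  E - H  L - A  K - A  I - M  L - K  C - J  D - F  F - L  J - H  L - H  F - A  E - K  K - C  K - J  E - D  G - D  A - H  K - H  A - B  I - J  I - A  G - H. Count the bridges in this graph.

The edges on the cycle D-F-L-A-B-D are not bridges since each lies on that cycle.
But removing M - I disconnects M from I — this is a bridge.

1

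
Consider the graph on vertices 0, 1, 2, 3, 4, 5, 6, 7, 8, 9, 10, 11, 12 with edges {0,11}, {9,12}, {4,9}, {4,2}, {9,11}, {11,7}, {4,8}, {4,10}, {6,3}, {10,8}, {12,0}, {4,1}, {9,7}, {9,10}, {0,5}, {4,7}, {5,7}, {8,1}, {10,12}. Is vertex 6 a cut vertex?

No

Deleting 6 leaves 2 components (was 2), so 6 is not a cut vertex.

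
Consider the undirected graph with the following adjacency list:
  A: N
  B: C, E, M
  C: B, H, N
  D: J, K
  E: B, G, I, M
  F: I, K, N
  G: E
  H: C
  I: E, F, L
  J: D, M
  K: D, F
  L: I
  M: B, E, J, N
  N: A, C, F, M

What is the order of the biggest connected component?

14

Starting from A we can reach A, B, C, D, E, F, G, H, I, J, K, L, M, N. That is one component of size 14.
The largest has 14 vertices.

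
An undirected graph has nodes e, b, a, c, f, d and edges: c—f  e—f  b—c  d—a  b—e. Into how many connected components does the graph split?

Starting from a we can reach a, d. That is one component of size 2.
Starting from b we can reach b, c, e, f. That is one component of size 4.
Total: 2 components.

2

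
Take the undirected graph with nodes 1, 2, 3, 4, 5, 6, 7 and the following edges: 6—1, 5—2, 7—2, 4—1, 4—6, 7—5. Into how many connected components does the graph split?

3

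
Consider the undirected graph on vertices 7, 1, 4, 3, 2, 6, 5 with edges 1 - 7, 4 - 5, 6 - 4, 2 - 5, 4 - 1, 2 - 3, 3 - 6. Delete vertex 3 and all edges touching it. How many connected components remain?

With 3 gone, the remaining components are: {1, 2, 4, 5, 6, 7}.
That is 1 component.

1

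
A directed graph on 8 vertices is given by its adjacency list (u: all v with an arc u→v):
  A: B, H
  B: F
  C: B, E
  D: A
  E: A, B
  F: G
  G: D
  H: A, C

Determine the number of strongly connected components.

1

{A, B, C, D, E, F, G, H} are all mutually reachable — one SCC of size 8.
That gives 1 strongly connected component.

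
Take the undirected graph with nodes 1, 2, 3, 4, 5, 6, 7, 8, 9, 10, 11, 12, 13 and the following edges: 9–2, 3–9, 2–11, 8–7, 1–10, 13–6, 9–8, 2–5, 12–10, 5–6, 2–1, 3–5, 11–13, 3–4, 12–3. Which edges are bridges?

3-4, 7-8, 8-9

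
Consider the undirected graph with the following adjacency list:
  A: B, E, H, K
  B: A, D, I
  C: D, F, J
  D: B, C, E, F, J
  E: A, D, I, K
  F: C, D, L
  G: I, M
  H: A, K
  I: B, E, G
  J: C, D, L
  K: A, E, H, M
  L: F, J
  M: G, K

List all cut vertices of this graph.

Removing D increases the component count from 1 to 2, so D is a cut vertex.
By contrast removing C leaves 1 component; it is not a cut vertex. No other vertex is a cut vertex either.

D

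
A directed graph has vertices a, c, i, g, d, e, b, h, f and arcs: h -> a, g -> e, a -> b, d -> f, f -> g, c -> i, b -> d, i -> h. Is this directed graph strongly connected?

There is no directed path from a to h, so the graph is not strongly connected.

No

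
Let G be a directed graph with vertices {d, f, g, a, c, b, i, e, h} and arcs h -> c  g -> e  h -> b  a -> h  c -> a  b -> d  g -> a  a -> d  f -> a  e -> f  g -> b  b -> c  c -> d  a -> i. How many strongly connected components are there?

6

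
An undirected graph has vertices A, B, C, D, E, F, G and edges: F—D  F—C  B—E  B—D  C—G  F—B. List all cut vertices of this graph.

Removing B increases the component count from 2 to 3, so B is a cut vertex.
Removing C increases the component count from 2 to 3, so C is a cut vertex.
Removing F increases the component count from 2 to 3, so F is a cut vertex.
By contrast removing D leaves 2 components; it is not a cut vertex. No other vertex is a cut vertex either.

B, C, F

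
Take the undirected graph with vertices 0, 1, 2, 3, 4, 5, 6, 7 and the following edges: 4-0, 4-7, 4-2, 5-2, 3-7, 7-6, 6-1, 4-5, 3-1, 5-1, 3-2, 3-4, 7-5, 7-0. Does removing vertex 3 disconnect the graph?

No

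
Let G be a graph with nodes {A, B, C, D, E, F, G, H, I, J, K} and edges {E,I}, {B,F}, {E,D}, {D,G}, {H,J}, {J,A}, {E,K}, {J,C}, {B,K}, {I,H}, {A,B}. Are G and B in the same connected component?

From G we can reach A, B, C, D, E, F, G, H, I, J, K, which includes B.

Yes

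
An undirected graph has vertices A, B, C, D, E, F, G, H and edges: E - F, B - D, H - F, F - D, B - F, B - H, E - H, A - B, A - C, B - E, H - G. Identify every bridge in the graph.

A-B, A-C, G-H

The edges on the cycle B-E-F-B are not bridges since each lies on that cycle.
But removing B - A disconnects B from A; removing C - A disconnects C from A; removing G - H disconnects G from H — these are bridges.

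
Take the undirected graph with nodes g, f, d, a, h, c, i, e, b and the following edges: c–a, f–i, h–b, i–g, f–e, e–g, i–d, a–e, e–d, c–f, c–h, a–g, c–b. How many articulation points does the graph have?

Removing c increases the component count from 1 to 2, so c is a cut vertex.
By contrast removing b leaves 1 component; it is not a cut vertex. No other vertex is a cut vertex either.

1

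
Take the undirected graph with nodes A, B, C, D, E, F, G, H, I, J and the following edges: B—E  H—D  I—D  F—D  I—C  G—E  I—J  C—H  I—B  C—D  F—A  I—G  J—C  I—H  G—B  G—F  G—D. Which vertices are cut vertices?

Removing F increases the component count from 1 to 2, so F is a cut vertex.
By contrast removing B leaves 1 component; it is not a cut vertex. No other vertex is a cut vertex either.

F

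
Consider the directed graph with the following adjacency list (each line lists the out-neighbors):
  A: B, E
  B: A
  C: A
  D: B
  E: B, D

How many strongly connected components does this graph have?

{A, B, D, E} are all mutually reachable — one SCC of size 4.
{C} is an SCC by itself.
That gives 2 strongly connected components.

2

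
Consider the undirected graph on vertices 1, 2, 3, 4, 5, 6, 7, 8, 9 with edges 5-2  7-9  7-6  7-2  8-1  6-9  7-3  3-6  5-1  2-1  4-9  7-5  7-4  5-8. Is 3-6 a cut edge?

No

After removing 3-6, the path 3-7-6 still connects them, so the edge is not a bridge.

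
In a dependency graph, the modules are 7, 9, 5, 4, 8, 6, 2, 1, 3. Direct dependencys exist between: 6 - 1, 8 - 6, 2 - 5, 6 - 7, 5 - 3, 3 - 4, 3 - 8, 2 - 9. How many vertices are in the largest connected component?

Starting from 1 we can reach 1, 2, 3, 4, 5, 6, 7, 8, 9. That is one component of size 9.
The largest has 9 vertices.

9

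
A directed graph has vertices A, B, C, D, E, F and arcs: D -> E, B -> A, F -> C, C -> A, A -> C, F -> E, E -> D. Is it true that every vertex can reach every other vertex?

No

There is no directed path from A to B, so the graph is not strongly connected.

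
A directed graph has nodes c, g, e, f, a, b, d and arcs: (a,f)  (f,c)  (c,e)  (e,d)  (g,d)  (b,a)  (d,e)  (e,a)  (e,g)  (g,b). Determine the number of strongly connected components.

{a, b, c, d, e, f, g} are all mutually reachable — one SCC of size 7.
That gives 1 strongly connected component.

1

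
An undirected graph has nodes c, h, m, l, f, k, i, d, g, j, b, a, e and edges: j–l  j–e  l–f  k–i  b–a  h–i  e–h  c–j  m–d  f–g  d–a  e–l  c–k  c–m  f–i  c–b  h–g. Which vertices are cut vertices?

Removing c increases the component count from 1 to 2, so c is a cut vertex.
By contrast removing j leaves 1 component; it is not a cut vertex. No other vertex is a cut vertex either.

c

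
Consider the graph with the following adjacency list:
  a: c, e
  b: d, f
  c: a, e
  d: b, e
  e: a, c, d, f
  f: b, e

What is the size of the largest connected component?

6

Starting from a we can reach a, b, c, d, e, f. That is one component of size 6.
The largest has 6 vertices.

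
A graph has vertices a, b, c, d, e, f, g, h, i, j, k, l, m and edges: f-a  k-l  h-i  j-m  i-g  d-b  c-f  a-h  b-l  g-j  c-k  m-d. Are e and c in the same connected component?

The component containing e is {e}, and c is not in it.

No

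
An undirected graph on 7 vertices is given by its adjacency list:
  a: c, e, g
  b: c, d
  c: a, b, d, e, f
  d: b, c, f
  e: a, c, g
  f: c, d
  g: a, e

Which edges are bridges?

The edges on the cycle c-e-g-a-c are not bridges since each lies on that cycle.
Every edge lies on some cycle, so there are no bridges.

none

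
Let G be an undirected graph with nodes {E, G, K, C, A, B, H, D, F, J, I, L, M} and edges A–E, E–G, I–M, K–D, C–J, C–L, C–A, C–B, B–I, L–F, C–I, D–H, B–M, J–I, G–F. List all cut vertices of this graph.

C, D

Removing C increases the component count from 2 to 3, so C is a cut vertex.
Removing D increases the component count from 2 to 3, so D is a cut vertex.
By contrast removing I leaves 2 components; it is not a cut vertex. No other vertex is a cut vertex either.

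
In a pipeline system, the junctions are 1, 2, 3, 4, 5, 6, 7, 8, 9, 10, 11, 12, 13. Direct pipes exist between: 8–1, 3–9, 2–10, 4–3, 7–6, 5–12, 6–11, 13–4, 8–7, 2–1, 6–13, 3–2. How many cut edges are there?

4

The edges on the cycle 8-7-6-13-4-3-2-1-8 are not bridges since each lies on that cycle.
But removing 9–3 disconnects 9 from 3; removing 10–2 disconnects 10 from 2; removing 11–6 disconnects 11 from 6; removing 5–12 disconnects 5 from 12 — these are bridges.
That makes 4 bridges.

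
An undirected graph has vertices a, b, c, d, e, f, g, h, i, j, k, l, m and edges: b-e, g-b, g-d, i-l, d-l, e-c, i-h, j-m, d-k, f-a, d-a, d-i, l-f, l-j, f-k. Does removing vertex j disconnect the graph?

Deleting j raises the number of components from 1 to 2, so j is a cut vertex.

Yes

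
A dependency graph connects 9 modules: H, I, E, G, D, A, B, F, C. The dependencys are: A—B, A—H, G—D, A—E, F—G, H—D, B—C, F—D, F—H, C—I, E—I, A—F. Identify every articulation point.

Removing A increases the component count from 1 to 2, so A is a cut vertex.
By contrast removing D leaves 1 component; it is not a cut vertex. No other vertex is a cut vertex either.

A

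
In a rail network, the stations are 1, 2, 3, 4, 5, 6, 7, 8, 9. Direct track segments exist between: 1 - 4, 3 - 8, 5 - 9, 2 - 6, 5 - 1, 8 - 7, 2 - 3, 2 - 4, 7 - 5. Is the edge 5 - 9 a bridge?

Yes

Removing 5 - 9 leaves no path between 5 and 9: the component count goes from 1 to 2. So it is a bridge.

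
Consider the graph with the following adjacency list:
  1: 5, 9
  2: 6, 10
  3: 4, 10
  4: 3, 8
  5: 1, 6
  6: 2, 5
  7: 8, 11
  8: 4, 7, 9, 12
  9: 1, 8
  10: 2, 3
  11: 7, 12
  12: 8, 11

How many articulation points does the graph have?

1

Removing 8 increases the component count from 1 to 2, so 8 is a cut vertex.
By contrast removing 2 leaves 1 component; it is not a cut vertex. No other vertex is a cut vertex either.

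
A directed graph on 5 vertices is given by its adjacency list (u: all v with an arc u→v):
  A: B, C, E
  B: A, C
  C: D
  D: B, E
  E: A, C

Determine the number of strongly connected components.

{A, B, C, D, E} are all mutually reachable — one SCC of size 5.
That gives 1 strongly connected component.

1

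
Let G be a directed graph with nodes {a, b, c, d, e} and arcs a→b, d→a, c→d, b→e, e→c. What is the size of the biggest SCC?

{a, b, c, d, e} are all mutually reachable — one SCC of size 5.
The largest has 5 vertices.

5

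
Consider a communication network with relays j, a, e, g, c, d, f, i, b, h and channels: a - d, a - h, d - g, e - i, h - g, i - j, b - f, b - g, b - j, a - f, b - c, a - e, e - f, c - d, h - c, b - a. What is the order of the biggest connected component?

10

Starting from a we can reach a, b, c, d, e, f, g, h, i, j. That is one component of size 10.
The largest has 10 vertices.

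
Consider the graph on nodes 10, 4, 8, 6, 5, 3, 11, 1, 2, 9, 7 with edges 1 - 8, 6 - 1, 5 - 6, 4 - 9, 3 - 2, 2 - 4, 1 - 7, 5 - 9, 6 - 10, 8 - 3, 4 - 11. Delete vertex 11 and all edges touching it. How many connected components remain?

1

With 11 gone, the remaining components are: {1, 2, 3, 4, 5, 6, 7, 8, 9, 10}.
That is 1 component.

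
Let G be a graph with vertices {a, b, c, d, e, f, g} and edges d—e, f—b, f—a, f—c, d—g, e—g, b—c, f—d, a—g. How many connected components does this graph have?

Starting from a we can reach a, b, c, d, e, f, g. That is one component of size 7.
Total: 1 component.

1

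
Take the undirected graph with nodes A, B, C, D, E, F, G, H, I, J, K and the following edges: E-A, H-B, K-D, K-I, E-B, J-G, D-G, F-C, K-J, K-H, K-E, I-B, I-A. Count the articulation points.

Removing K increases the component count from 2 to 3, so K is a cut vertex.
By contrast removing H leaves 2 components; it is not a cut vertex. No other vertex is a cut vertex either.

1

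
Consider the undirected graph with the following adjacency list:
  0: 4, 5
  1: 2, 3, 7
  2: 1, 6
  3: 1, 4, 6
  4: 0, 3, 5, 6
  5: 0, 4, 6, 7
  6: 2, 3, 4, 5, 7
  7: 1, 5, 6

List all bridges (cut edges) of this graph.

none

The edges on the cycle 7-6-3-4-0-5-7 are not bridges since each lies on that cycle.
Every edge lies on some cycle, so there are no bridges.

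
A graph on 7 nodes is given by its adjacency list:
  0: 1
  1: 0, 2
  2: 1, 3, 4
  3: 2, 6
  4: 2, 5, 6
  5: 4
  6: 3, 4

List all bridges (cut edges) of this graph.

The edges on the cycle 3-2-4-6-3 are not bridges since each lies on that cycle.
But removing 2-1 disconnects 2 from 1; removing 0-1 disconnects 0 from 1; removing 4-5 disconnects 4 from 5 — these are bridges.

0-1, 1-2, 4-5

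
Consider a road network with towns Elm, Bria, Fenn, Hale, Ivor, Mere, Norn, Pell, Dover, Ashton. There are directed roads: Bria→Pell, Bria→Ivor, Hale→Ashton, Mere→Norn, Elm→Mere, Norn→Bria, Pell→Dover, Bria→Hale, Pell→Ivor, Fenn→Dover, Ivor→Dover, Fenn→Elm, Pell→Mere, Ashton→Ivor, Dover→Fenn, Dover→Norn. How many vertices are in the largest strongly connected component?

10

{Elm, Bria, Fenn, Hale, Ivor, Mere, Norn, Pell, Dover, Ashton} are all mutually reachable — one SCC of size 10.
The largest has 10 vertices.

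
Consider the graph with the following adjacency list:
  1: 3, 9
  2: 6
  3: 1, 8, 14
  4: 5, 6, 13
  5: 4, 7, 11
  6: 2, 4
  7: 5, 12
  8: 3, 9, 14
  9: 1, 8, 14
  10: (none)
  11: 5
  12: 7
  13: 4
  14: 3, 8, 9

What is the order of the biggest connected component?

10 is isolated — a component by itself.
Starting from 1 we can reach 1, 3, 8, 9, 14. That is one component of size 5.
Starting from 2 we can reach 2, 4, 5, 6, 7, 11, 12, 13. That is one component of size 8.
The largest has 8 vertices.

8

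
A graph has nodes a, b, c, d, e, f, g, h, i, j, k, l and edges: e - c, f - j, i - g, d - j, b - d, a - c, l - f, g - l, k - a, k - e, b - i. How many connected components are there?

3

h is isolated — a component by itself.
Starting from a we can reach a, c, e, k. That is one component of size 4.
Starting from b we can reach b, d, f, g, i, j, l. That is one component of size 7.
Total: 3 components.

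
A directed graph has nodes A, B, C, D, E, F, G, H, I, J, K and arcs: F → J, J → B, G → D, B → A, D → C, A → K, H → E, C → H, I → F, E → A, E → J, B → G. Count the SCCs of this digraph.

5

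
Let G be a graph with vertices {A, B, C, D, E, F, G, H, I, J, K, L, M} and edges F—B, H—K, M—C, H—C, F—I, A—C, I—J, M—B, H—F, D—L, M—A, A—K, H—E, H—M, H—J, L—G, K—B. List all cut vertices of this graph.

Removing H increases the component count from 2 to 3, so H is a cut vertex.
Removing L increases the component count from 2 to 3, so L is a cut vertex.
By contrast removing A leaves 2 components; it is not a cut vertex. No other vertex is a cut vertex either.

H, L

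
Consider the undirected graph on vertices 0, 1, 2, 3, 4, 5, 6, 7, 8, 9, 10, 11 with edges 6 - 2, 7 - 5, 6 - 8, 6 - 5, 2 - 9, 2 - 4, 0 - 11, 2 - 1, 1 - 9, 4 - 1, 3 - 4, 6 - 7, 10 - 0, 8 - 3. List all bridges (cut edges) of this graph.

The edges on the cycle 6-7-5-6 are not bridges since each lies on that cycle.
But removing 0 - 11 disconnects 0 from 11; removing 10 - 0 disconnects 10 from 0 — these are bridges.

0-10, 0-11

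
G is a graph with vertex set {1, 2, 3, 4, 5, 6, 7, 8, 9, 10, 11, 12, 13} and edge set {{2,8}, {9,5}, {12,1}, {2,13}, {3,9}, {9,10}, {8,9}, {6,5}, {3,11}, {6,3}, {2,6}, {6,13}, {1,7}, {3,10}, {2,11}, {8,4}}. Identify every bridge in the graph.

1-12, 1-7, 4-8

The edges on the cycle 3-9-10-3 are not bridges since each lies on that cycle.
But removing 12 - 1 disconnects 12 from 1; removing 4 - 8 disconnects 4 from 8; removing 1 - 7 disconnects 1 from 7 — these are bridges.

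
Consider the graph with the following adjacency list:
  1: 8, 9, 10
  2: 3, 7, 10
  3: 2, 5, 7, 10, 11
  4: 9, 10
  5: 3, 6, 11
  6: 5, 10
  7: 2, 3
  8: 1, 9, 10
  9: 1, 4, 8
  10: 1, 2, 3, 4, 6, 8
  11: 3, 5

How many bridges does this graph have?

The edges on the cycle 10-4-9-1-10 are not bridges since each lies on that cycle.
Every edge lies on some cycle, so there are no bridges.

0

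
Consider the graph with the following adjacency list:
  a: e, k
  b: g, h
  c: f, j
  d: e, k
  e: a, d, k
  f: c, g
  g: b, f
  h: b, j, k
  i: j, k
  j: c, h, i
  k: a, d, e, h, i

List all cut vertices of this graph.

k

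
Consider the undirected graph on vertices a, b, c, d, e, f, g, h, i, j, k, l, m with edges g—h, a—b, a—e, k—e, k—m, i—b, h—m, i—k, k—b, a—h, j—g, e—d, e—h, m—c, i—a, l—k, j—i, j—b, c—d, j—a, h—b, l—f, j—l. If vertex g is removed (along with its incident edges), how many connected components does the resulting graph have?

With g gone, the remaining components are: {a, b, c, d, e, f, h, i, j, k, l, m}.
That is 1 component.

1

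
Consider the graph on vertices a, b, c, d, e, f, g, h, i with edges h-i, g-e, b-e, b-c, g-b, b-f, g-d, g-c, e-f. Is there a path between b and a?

No

The component containing b is {b, c, d, e, f, g}, and a is not in it.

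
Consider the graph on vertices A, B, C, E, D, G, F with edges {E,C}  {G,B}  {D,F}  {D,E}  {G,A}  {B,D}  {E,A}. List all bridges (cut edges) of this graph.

The edges on the cycle G-B-D-E-A-G are not bridges since each lies on that cycle.
But removing E—C disconnects E from C; removing D—F disconnects D from F — these are bridges.

C-E, D-F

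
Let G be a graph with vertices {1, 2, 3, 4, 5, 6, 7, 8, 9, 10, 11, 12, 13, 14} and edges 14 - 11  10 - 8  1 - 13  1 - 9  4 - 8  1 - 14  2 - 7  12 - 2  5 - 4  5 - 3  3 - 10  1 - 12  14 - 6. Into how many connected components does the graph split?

2

Starting from 3 we can reach 3, 4, 5, 8, 10. That is one component of size 5.
Starting from 1 we can reach 1, 2, 6, 7, 9, 11, 12, 13, 14. That is one component of size 9.
Total: 2 components.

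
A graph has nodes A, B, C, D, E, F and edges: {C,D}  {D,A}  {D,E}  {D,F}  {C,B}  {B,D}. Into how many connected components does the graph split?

1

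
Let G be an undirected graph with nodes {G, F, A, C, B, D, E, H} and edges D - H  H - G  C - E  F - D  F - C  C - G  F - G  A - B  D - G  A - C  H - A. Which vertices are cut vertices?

A, C

Removing A increases the component count from 1 to 2, so A is a cut vertex.
Removing C increases the component count from 1 to 2, so C is a cut vertex.
By contrast removing H leaves 1 component; it is not a cut vertex. No other vertex is a cut vertex either.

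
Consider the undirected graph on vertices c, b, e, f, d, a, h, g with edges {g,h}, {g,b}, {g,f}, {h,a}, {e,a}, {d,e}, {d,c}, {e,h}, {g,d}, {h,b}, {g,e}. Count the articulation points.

2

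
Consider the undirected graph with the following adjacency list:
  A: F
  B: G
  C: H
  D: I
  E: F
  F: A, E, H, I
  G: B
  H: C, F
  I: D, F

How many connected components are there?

2

Starting from B we can reach B, G. That is one component of size 2.
Starting from A we can reach A, C, D, E, F, H, I. That is one component of size 7.
Total: 2 components.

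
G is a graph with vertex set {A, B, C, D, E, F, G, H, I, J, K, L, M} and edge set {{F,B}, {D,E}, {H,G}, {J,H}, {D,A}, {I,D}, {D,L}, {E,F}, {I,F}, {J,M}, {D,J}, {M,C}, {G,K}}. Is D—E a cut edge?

No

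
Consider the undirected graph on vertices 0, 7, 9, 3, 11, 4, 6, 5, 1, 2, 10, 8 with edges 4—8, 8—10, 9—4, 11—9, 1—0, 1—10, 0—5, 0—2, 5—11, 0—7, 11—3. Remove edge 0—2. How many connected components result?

3

Before removal there are 2 components.
0—2 is a bridge — removing it separates 0's side from 2's side.
After removal: 3 components.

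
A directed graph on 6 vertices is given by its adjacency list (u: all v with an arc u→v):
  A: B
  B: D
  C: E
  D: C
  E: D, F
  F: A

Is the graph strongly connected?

Yes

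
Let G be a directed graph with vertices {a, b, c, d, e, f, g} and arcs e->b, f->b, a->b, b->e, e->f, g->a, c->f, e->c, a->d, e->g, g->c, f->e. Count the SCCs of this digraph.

{a, b, c, e, f, g} are all mutually reachable — one SCC of size 6.
{d} is an SCC by itself.
That gives 2 strongly connected components.

2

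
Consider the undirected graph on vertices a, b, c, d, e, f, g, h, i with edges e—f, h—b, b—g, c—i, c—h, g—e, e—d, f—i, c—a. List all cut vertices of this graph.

c, e

Removing c increases the component count from 1 to 2, so c is a cut vertex.
Removing e increases the component count from 1 to 2, so e is a cut vertex.
By contrast removing h leaves 1 component; it is not a cut vertex. No other vertex is a cut vertex either.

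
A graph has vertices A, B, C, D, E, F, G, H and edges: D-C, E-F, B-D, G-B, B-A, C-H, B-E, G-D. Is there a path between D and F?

Yes

From D we can reach A, B, C, D, E, F, G, H, which includes F.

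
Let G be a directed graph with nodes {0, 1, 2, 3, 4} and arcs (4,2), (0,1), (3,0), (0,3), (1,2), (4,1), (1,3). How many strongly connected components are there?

3

{0, 1, 3} are all mutually reachable — one SCC of size 3.
{4} is an SCC by itself.
{2} is an SCC by itself.
That gives 3 strongly connected components.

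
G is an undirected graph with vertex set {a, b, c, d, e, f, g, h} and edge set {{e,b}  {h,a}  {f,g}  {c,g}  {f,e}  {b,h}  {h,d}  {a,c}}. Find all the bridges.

d-h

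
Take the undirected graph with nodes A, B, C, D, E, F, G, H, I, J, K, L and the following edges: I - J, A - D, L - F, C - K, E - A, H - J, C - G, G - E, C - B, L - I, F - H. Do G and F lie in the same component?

The component containing G is {A, B, C, D, E, G, K}, and F is not in it.

No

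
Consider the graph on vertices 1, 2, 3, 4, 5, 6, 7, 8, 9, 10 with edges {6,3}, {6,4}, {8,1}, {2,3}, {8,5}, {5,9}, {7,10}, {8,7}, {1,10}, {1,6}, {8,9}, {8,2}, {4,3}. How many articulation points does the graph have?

Removing 8 increases the component count from 1 to 2, so 8 is a cut vertex.
By contrast removing 10 leaves 1 component; it is not a cut vertex. No other vertex is a cut vertex either.

1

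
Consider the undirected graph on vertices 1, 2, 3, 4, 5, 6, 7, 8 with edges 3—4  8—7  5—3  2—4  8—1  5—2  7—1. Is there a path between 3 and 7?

The component containing 3 is {2, 3, 4, 5}, and 7 is not in it.

No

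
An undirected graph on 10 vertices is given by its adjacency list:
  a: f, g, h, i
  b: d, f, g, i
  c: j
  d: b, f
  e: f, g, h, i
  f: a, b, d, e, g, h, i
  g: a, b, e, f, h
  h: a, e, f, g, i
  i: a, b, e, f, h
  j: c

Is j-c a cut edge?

Yes

Removing j-c leaves no path between j and c: the component count goes from 2 to 3. So it is a bridge.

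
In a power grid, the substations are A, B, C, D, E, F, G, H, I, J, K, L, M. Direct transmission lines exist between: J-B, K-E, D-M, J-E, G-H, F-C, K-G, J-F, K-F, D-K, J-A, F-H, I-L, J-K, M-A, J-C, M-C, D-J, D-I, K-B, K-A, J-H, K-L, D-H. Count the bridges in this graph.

0

The edges on the cycle D-M-A-J-D are not bridges since each lies on that cycle.
Every edge lies on some cycle, so there are no bridges.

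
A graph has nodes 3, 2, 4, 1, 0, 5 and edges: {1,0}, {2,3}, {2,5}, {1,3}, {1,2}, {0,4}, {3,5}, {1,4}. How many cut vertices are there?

1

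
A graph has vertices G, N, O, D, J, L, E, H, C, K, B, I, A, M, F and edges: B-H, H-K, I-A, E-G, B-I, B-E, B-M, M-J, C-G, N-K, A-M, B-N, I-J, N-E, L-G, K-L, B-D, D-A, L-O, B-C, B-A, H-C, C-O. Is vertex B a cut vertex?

Deleting B raises the number of components from 2 to 3, so B is a cut vertex.

Yes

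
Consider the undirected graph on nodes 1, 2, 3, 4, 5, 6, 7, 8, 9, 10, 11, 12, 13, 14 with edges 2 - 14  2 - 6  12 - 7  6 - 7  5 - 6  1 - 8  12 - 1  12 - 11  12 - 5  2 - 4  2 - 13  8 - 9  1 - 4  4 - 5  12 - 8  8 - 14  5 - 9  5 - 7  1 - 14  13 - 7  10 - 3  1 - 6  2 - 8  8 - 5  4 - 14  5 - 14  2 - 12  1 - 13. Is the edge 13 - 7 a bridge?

After removing 13 - 7, the path 13-2-12-7 still connects them, so the edge is not a bridge.

No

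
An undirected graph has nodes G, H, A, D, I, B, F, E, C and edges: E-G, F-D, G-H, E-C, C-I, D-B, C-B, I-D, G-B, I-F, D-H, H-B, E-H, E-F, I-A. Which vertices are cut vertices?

I

Removing I increases the component count from 1 to 2, so I is a cut vertex.
By contrast removing C leaves 1 component; it is not a cut vertex. No other vertex is a cut vertex either.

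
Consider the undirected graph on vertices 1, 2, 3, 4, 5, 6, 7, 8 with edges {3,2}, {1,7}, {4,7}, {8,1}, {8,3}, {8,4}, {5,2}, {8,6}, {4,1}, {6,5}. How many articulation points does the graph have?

Removing 8 increases the component count from 1 to 2, so 8 is a cut vertex.
By contrast removing 3 leaves 1 component; it is not a cut vertex. No other vertex is a cut vertex either.

1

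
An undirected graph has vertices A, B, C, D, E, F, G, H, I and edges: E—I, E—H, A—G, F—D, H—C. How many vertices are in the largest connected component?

B is isolated — a component by itself.
Starting from A we can reach A, G. That is one component of size 2.
Starting from D we can reach D, F. That is one component of size 2.
Starting from C we can reach C, E, H, I. That is one component of size 4.
The largest has 4 vertices.

4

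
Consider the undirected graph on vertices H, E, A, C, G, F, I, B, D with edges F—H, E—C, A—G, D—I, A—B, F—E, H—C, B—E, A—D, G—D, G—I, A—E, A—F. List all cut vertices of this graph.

A

Removing A increases the component count from 1 to 2, so A is a cut vertex.
By contrast removing D leaves 1 component; it is not a cut vertex. No other vertex is a cut vertex either.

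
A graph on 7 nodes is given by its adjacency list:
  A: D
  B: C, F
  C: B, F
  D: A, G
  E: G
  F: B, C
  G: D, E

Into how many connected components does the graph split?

2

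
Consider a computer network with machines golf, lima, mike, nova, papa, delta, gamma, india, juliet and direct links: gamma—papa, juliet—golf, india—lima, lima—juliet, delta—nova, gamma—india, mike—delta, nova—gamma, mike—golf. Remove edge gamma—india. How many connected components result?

1

gamma and india are still connected via gamma-nova-delta-mike-golf-juliet-lima-india, so the component count stays at 1.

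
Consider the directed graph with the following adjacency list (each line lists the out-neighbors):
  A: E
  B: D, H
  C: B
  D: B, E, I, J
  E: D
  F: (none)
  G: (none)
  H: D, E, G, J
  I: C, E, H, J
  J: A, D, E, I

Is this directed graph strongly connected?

No

There is no directed path from I to F, so the graph is not strongly connected.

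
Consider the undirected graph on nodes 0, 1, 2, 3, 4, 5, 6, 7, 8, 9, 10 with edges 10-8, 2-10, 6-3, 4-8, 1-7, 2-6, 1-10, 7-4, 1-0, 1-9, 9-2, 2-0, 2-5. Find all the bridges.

2-5, 2-6, 3-6

The edges on the cycle 1-9-2-0-1 are not bridges since each lies on that cycle.
But removing 6-3 disconnects 6 from 3; removing 5-2 disconnects 5 from 2; removing 6-2 disconnects 6 from 2 — these are bridges.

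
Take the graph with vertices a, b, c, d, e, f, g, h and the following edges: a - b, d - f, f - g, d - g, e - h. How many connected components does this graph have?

c is isolated — a component by itself.
Starting from a we can reach a, b. That is one component of size 2.
Starting from e we can reach e, h. That is one component of size 2.
Starting from d we can reach d, f, g. That is one component of size 3.
Total: 4 components.

4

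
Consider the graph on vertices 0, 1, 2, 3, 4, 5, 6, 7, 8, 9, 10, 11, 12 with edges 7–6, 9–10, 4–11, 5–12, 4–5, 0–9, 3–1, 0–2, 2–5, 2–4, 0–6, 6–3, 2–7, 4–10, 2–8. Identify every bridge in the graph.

The edges on the cycle 2-4-5-2 are not bridges since each lies on that cycle.
But removing 8–2 disconnects 8 from 2; removing 3–1 disconnects 3 from 1; removing 6–3 disconnects 6 from 3; removing 5–12 disconnects 5 from 12 — these are bridges.
In total 5 edges are bridges.

1-3, 11-4, 12-5, 2-8, 3-6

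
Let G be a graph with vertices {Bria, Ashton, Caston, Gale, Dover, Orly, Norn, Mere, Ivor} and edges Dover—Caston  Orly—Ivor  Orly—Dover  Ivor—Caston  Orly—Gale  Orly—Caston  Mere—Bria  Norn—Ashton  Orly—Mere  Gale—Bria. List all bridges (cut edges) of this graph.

The edges on the cycle Orly-Mere-Bria-Gale-Orly are not bridges since each lies on that cycle.
But removing Ashton—Norn disconnects Ashton from Norn — this is a bridge.

Ashton-Norn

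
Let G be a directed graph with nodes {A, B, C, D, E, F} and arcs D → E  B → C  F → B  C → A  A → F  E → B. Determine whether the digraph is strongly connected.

There is no directed path from E to D, so the graph is not strongly connected.

No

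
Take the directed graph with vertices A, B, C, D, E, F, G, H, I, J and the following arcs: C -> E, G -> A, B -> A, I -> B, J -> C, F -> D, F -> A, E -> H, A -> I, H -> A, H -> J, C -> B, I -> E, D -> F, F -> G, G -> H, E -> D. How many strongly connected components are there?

1

{A, B, C, D, E, F, G, H, I, J} are all mutually reachable — one SCC of size 10.
That gives 1 strongly connected component.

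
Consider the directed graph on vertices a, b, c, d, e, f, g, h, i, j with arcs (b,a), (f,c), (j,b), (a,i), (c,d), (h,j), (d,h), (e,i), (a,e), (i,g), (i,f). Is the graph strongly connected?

No

There is no directed path from g to a, so the graph is not strongly connected.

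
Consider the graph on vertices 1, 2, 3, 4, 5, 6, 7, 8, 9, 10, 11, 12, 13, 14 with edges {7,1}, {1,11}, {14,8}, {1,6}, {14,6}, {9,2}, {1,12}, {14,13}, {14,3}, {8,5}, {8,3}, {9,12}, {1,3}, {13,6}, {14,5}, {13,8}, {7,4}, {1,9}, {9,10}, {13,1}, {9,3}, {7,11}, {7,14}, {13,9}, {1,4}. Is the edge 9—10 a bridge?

Yes

Removing 9—10 leaves no path between 9 and 10: the component count goes from 1 to 2. So it is a bridge.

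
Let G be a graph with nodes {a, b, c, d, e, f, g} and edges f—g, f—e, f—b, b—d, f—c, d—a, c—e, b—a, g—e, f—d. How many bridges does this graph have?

The edges on the cycle f-b-a-d-f are not bridges since each lies on that cycle.
Every edge lies on some cycle, so there are no bridges.

0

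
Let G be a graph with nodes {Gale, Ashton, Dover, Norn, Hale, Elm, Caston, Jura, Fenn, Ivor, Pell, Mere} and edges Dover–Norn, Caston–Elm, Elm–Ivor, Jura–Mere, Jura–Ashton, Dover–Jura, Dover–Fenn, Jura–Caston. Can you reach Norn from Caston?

From Caston we can reach Elm, Fenn, Ivor, Jura, Mere, Norn, Dover, Ashton, Caston, which includes Norn.

Yes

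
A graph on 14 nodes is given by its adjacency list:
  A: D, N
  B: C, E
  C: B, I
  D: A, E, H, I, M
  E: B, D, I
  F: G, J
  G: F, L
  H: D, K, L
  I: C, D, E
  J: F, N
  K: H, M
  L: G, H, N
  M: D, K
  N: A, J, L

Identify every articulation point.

Removing D increases the component count from 1 to 2, so D is a cut vertex.
By contrast removing F leaves 1 component; it is not a cut vertex. No other vertex is a cut vertex either.

D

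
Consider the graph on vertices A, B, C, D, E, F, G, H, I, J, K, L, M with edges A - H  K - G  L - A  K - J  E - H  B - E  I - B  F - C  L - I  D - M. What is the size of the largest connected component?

Starting from C we can reach C, F. That is one component of size 2.
Starting from D we can reach D, M. That is one component of size 2.
Starting from G we can reach G, J, K. That is one component of size 3.
Starting from A we can reach A, B, E, H, I, L. That is one component of size 6.
The largest has 6 vertices.

6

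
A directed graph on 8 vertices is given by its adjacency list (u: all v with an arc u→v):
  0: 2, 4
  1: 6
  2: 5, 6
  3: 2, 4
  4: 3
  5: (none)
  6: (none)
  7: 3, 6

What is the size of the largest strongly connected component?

2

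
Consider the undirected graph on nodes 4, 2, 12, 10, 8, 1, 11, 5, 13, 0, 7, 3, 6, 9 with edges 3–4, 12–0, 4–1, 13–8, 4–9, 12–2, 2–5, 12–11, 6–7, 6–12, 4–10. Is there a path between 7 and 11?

From 7 we can reach 0, 2, 5, 6, 7, 11, 12, which includes 11.

Yes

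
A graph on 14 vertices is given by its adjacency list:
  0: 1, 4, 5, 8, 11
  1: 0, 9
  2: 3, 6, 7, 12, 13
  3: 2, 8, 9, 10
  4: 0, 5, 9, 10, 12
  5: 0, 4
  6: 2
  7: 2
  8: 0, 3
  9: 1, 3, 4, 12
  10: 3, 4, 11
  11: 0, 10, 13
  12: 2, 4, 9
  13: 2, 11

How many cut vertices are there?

Removing 2 increases the component count from 1 to 3, so 2 is a cut vertex.
By contrast removing 10 leaves 1 component; it is not a cut vertex. No other vertex is a cut vertex either.

1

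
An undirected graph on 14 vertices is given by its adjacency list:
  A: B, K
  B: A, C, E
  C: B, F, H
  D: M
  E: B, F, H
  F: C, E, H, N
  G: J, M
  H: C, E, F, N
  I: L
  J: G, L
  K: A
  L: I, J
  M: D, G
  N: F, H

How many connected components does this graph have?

2

Starting from D we can reach D, G, I, J, L, M. That is one component of size 6.
Starting from A we can reach A, B, C, E, F, H, K, N. That is one component of size 8.
Total: 2 components.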